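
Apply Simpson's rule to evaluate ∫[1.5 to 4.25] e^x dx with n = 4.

f(x) = e^x
a = 1.5, b = 4.25, n = 4
h = (b - a)/n = 0.687500

Simpson's rule: (h/3)[f(x₀) + 4f(x₁) + 2f(x₂) + ... + f(xₙ)]

x_0 = 1.5000, f(x_0) = 4.481689, coefficient = 1
x_1 = 2.1875, f(x_1) = 8.912903, coefficient = 4
x_2 = 2.8750, f(x_2) = 17.725424, coefficient = 2
x_3 = 3.5625, f(x_3) = 35.251215, coefficient = 4
x_4 = 4.2500, f(x_4) = 70.105412, coefficient = 1

I ≈ (0.687500/3) × 286.694422 = 65.700805
Exact value: 65.623723
Error: 0.077082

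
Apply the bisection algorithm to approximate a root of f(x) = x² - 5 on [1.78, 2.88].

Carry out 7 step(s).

f(x) = x² - 5
Initial interval: [1.78, 2.88]

Iteration 1:
  c_1 = (1.780000 + 2.880000)/2 = 2.330000
  f(c_1) = f(2.330000) = 0.428900
  f(a) × f(c) < 0, new interval: [1.780000, 2.330000]
Iteration 2:
  c_2 = (1.780000 + 2.330000)/2 = 2.055000
  f(c_2) = f(2.055000) = -0.776975
  f(a) × f(c) ≥ 0, new interval: [2.055000, 2.330000]
Iteration 3:
  c_3 = (2.055000 + 2.330000)/2 = 2.192500
  f(c_3) = f(2.192500) = -0.192944
  f(a) × f(c) ≥ 0, new interval: [2.192500, 2.330000]
Iteration 4:
  c_4 = (2.192500 + 2.330000)/2 = 2.261250
  f(c_4) = f(2.261250) = 0.113252
  f(a) × f(c) < 0, new interval: [2.192500, 2.261250]
Iteration 5:
  c_5 = (2.192500 + 2.261250)/2 = 2.226875
  f(c_5) = f(2.226875) = -0.041028
  f(a) × f(c) ≥ 0, new interval: [2.226875, 2.261250]
Iteration 6:
  c_6 = (2.226875 + 2.261250)/2 = 2.244063
  f(c_6) = f(2.244063) = 0.035817
  f(a) × f(c) < 0, new interval: [2.226875, 2.244063]
Iteration 7:
  c_7 = (2.226875 + 2.244063)/2 = 2.235469
  f(c_7) = f(2.235469) = -0.002679
  f(a) × f(c) ≥ 0, new interval: [2.235469, 2.244063]

After 7 iteration(s), the approximation is c_7 = 2.235469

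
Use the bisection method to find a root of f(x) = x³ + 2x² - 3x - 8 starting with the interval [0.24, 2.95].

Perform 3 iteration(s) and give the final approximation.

f(x) = x³ + 2x² - 3x - 8
Initial interval: [0.24, 2.95]

Iteration 1:
  c_1 = (0.240000 + 2.950000)/2 = 1.595000
  f(c_1) = f(1.595000) = -3.639230
  f(a) × f(c) ≥ 0, new interval: [1.595000, 2.950000]
Iteration 2:
  c_2 = (1.595000 + 2.950000)/2 = 2.272500
  f(c_2) = f(2.272500) = 7.246785
  f(a) × f(c) < 0, new interval: [1.595000, 2.272500]
Iteration 3:
  c_3 = (1.595000 + 2.272500)/2 = 1.933750
  f(c_3) = f(1.933750) = 0.908572
  f(a) × f(c) < 0, new interval: [1.595000, 1.933750]

After 3 iteration(s), the approximation is c_3 = 1.933750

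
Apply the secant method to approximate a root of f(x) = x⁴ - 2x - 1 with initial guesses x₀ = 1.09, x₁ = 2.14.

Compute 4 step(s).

f(x) = x⁴ - 2x - 1
x₀ = 1.09, x₁ = 2.14

Secant formula: x_{n+1} = x_n - f(x_n)(x_n - x_{n-1})/(f(x_n) - f(x_{n-1}))

Iteration 1:
  f(1.090000) = -1.768418
  f(2.140000) = 15.692736
  x_2 = 2.140000 - 15.692736×(2.140000 - 1.090000)/(15.692736 - (-1.768418))
       = 1.196341
Iteration 2:
  f(2.140000) = 15.692736
  f(1.196341) = -1.344257
  x_3 = 1.196341 - (-1.344257)×(1.196341 - 2.140000)/(-1.344257 - 15.692736)
       = 1.270798
Iteration 3:
  f(1.196341) = -1.344257
  f(1.270798) = -0.933605
  x_4 = 1.270798 - (-0.933605)×(1.270798 - 1.196341)/(-0.933605 - (-1.344257))
       = 1.440073
Iteration 4:
  f(1.270798) = -0.933605
  f(1.440073) = 0.420548
  x_5 = 1.440073 - 0.420548×(1.440073 - 1.270798)/(0.420548 - (-0.933605))
       = 1.387503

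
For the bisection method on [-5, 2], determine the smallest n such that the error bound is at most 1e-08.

We need (b-a)/2^n ≤ 1e-08
(2 - (-5))/2^n ≤ 1e-08
7/2^n ≤ 1e-08
2^n ≥ 700000000
n ≥ log₂(700000000) = 29.38
n ≥ 30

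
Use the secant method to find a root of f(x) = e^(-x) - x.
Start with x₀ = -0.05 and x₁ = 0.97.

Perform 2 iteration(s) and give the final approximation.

f(x) = e^(-x) - x
x₀ = -0.05, x₁ = 0.97

Secant formula: x_{n+1} = x_n - f(x_n)(x_n - x_{n-1})/(f(x_n) - f(x_{n-1}))

Iteration 1:
  f(-0.050000) = 1.101271
  f(0.970000) = -0.590917
  x_2 = 0.970000 - (-0.590917)×(0.970000 - (-0.050000))/(-0.590917 - 1.101271)
       = 0.613813
Iteration 2:
  f(0.970000) = -0.590917
  f(0.613813) = -0.072530
  x_3 = 0.613813 - (-0.072530)×(0.613813 - 0.970000)/(-0.072530 - (-0.590917))
       = 0.563977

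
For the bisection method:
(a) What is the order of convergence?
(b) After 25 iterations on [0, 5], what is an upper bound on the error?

(a) Bisection has linear (order 1) convergence; the error is halved each step.

(b) Error bound = (b-a)/2^n = (5 - 0)/2^{25}
    = 5/2^{25}

(a) 1 (linear); (b) error ≤ 1.49e-07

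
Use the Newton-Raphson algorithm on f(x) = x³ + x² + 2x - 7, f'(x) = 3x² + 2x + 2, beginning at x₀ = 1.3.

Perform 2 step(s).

f(x) = x³ + x² + 2x - 7
f'(x) = 3x² + 2x + 2
x₀ = 1.3

Newton-Raphson formula: x_{n+1} = x_n - f(x_n)/f'(x_n)

Iteration 1:
  f(1.300000) = -0.513000
  f'(1.300000) = 9.670000
  x_1 = 1.300000 - (-0.513000)/9.670000 = 1.353051
Iteration 2:
  f(1.353051) = 0.013940
  f'(1.353051) = 10.198340
  x_2 = 1.353051 - 0.013940/10.198340 = 1.351684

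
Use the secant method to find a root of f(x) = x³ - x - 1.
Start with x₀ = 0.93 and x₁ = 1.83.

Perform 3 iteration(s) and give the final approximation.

f(x) = x³ - x - 1
x₀ = 0.93, x₁ = 1.83

Secant formula: x_{n+1} = x_n - f(x_n)(x_n - x_{n-1})/(f(x_n) - f(x_{n-1}))

Iteration 1:
  f(0.930000) = -1.125643
  f(1.830000) = 3.298487
  x_2 = 1.830000 - 3.298487×(1.830000 - 0.930000)/(3.298487 - (-1.125643))
       = 1.158989
Iteration 2:
  f(1.830000) = 3.298487
  f(1.158989) = -0.602170
  x_3 = 1.158989 - (-0.602170)×(1.158989 - 1.830000)/(-0.602170 - 3.298487)
       = 1.262578
Iteration 3:
  f(1.158989) = -0.602170
  f(1.262578) = -0.249900
  x_4 = 1.262578 - (-0.249900)×(1.262578 - 1.158989)/(-0.249900 - (-0.602170))
       = 1.336063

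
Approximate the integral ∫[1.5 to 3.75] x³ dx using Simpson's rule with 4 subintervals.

f(x) = x³
a = 1.5, b = 3.75, n = 4
h = (b - a)/n = 0.562500

Simpson's rule: (h/3)[f(x₀) + 4f(x₁) + 2f(x₂) + ... + f(xₙ)]

x_0 = 1.5000, f(x_0) = 3.375000, coefficient = 1
x_1 = 2.0625, f(x_1) = 8.773682, coefficient = 4
x_2 = 2.6250, f(x_2) = 18.087891, coefficient = 2
x_3 = 3.1875, f(x_3) = 32.385498, coefficient = 4
x_4 = 3.7500, f(x_4) = 52.734375, coefficient = 1

I ≈ (0.562500/3) × 256.921875 = 48.172852
Exact value: 48.172852
Error: 0.000000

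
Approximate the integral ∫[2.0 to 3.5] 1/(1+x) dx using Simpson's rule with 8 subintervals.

f(x) = 1/(1+x)
a = 2.0, b = 3.5, n = 8
h = (b - a)/n = 0.187500

Simpson's rule: (h/3)[f(x₀) + 4f(x₁) + 2f(x₂) + ... + f(xₙ)]

x_0 = 2.0000, f(x_0) = 0.333333, coefficient = 1
x_1 = 2.1875, f(x_1) = 0.313725, coefficient = 4
x_2 = 2.3750, f(x_2) = 0.296296, coefficient = 2
x_3 = 2.5625, f(x_3) = 0.280702, coefficient = 4
x_4 = 2.7500, f(x_4) = 0.266667, coefficient = 2
x_5 = 2.9375, f(x_5) = 0.253968, coefficient = 4
x_6 = 3.1250, f(x_6) = 0.242424, coefficient = 2
x_7 = 3.3125, f(x_7) = 0.231884, coefficient = 4
x_8 = 3.5000, f(x_8) = 0.222222, coefficient = 1

I ≈ (0.187500/3) × 6.487448 = 0.405466
Exact value: 0.405465
Error: 0.000000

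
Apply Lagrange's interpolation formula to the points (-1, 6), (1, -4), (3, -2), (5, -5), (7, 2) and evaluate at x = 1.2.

Lagrange interpolation formula:
P(x) = Σ yᵢ × Lᵢ(x)
where Lᵢ(x) = Π_{j≠i} (x - xⱼ)/(xᵢ - xⱼ)

L_0(1.2) = (1.2 - 1)/(-1 - 1) × (1.2 - 3)/(-1 - 3) × (1.2 - 5)/(-1 - 5) × (1.2 - 7)/(-1 - 7) = -0.020662
L_1(1.2) = (1.2 - (-1))/(1 - (-1)) × (1.2 - 3)/(1 - 3) × (1.2 - 5)/(1 - 5) × (1.2 - 7)/(1 - 7) = 0.909150
L_2(1.2) = (1.2 - (-1))/(3 - (-1)) × (1.2 - 1)/(3 - 1) × (1.2 - 5)/(3 - 5) × (1.2 - 7)/(3 - 7) = 0.151525
L_3(1.2) = (1.2 - (-1))/(5 - (-1)) × (1.2 - 1)/(5 - 1) × (1.2 - 3)/(5 - 3) × (1.2 - 7)/(5 - 7) = -0.047850
L_4(1.2) = (1.2 - (-1))/(7 - (-1)) × (1.2 - 1)/(7 - 1) × (1.2 - 3)/(7 - 3) × (1.2 - 5)/(7 - 5) = 0.007837

P(1.2) = 6×L_0(1.2) + (-4)×L_1(1.2) + (-2)×L_2(1.2) + (-5)×L_3(1.2) + 2×L_4(1.2)
P(1.2) = -3.808700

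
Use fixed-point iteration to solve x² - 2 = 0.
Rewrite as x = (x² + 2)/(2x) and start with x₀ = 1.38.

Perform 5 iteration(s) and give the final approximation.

Equation: x² - 2 = 0
Fixed-point form: x = (x² + 2)/(2x)
x₀ = 1.38

x_1 = g(1.380000) = 1.414638
x_2 = g(1.414638) = 1.414214
x_3 = g(1.414214) = 1.414214
x_4 = g(1.414214) = 1.414214
x_5 = g(1.414214) = 1.414214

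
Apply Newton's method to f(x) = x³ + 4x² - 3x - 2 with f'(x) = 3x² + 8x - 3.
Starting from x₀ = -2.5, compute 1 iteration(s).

f(x) = x³ + 4x² - 3x - 2
f'(x) = 3x² + 8x - 3
x₀ = -2.5

Newton-Raphson formula: x_{n+1} = x_n - f(x_n)/f'(x_n)

Iteration 1:
  f(-2.500000) = 14.875000
  f'(-2.500000) = -4.250000
  x_1 = -2.500000 - 14.875000/(-4.250000) = 1.000000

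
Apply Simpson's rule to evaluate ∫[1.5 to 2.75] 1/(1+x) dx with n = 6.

f(x) = 1/(1+x)
a = 1.5, b = 2.75, n = 6
h = (b - a)/n = 0.208333

Simpson's rule: (h/3)[f(x₀) + 4f(x₁) + 2f(x₂) + ... + f(xₙ)]

x_0 = 1.5000, f(x_0) = 0.400000, coefficient = 1
x_1 = 1.7083, f(x_1) = 0.369231, coefficient = 4
x_2 = 1.9167, f(x_2) = 0.342857, coefficient = 2
x_3 = 2.1250, f(x_3) = 0.320000, coefficient = 4
x_4 = 2.3333, f(x_4) = 0.300000, coefficient = 2
x_5 = 2.5417, f(x_5) = 0.282353, coefficient = 4
x_6 = 2.7500, f(x_6) = 0.266667, coefficient = 1

I ≈ (0.208333/3) × 5.838716 = 0.405466
Exact value: 0.405465
Error: 0.000001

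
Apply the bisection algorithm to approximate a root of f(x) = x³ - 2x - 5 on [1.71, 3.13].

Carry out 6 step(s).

f(x) = x³ - 2x - 5
Initial interval: [1.71, 3.13]

Iteration 1:
  c_1 = (1.710000 + 3.130000)/2 = 2.420000
  f(c_1) = f(2.420000) = 4.332488
  f(a) × f(c) < 0, new interval: [1.710000, 2.420000]
Iteration 2:
  c_2 = (1.710000 + 2.420000)/2 = 2.065000
  f(c_2) = f(2.065000) = -0.324375
  f(a) × f(c) ≥ 0, new interval: [2.065000, 2.420000]
Iteration 3:
  c_3 = (2.065000 + 2.420000)/2 = 2.242500
  f(c_3) = f(2.242500) = 1.792098
  f(a) × f(c) < 0, new interval: [2.065000, 2.242500]
Iteration 4:
  c_4 = (2.065000 + 2.242500)/2 = 2.153750
  f(c_4) = f(2.153750) = 0.682969
  f(a) × f(c) < 0, new interval: [2.065000, 2.153750]
Iteration 5:
  c_5 = (2.065000 + 2.153750)/2 = 2.109375
  f(c_5) = f(2.109375) = 0.166836
  f(a) × f(c) < 0, new interval: [2.065000, 2.109375]
Iteration 6:
  c_6 = (2.065000 + 2.109375)/2 = 2.087187
  f(c_6) = f(2.087187) = -0.081852
  f(a) × f(c) ≥ 0, new interval: [2.087187, 2.109375]

After 6 iteration(s), the approximation is c_6 = 2.087187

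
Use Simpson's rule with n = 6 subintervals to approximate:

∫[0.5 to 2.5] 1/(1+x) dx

f(x) = 1/(1+x)
a = 0.5, b = 2.5, n = 6
h = (b - a)/n = 0.333333

Simpson's rule: (h/3)[f(x₀) + 4f(x₁) + 2f(x₂) + ... + f(xₙ)]

x_0 = 0.5000, f(x_0) = 0.666667, coefficient = 1
x_1 = 0.8333, f(x_1) = 0.545455, coefficient = 4
x_2 = 1.1667, f(x_2) = 0.461538, coefficient = 2
x_3 = 1.5000, f(x_3) = 0.400000, coefficient = 4
x_4 = 1.8333, f(x_4) = 0.352941, coefficient = 2
x_5 = 2.1667, f(x_5) = 0.315789, coefficient = 4
x_6 = 2.5000, f(x_6) = 0.285714, coefficient = 1

I ≈ (0.333333/3) × 7.626316 = 0.847368
Exact value: 0.847298
Error: 0.000071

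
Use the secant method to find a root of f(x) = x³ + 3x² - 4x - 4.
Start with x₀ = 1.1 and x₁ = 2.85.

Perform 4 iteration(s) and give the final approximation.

f(x) = x³ + 3x² - 4x - 4
x₀ = 1.1, x₁ = 2.85

Secant formula: x_{n+1} = x_n - f(x_n)(x_n - x_{n-1})/(f(x_n) - f(x_{n-1}))

Iteration 1:
  f(1.100000) = -3.439000
  f(2.850000) = 32.116625
  x_2 = 2.850000 - 32.116625×(2.850000 - 1.100000)/(32.116625 - (-3.439000))
       = 1.269263
Iteration 2:
  f(2.850000) = 32.116625
  f(1.269263) = -2.199148
  x_3 = 1.269263 - (-2.199148)×(1.269263 - 2.850000)/(-2.199148 - 32.116625)
       = 1.370565
Iteration 3:
  f(1.269263) = -2.199148
  f(1.370565) = -1.272374
  x_4 = 1.370565 - (-1.272374)×(1.370565 - 1.269263)/(-1.272374 - (-2.199148))
       = 1.509645
Iteration 4:
  f(1.370565) = -1.272374
  f(1.509645) = 0.239021
  x_5 = 1.509645 - 0.239021×(1.509645 - 1.370565)/(0.239021 - (-1.272374))
       = 1.487650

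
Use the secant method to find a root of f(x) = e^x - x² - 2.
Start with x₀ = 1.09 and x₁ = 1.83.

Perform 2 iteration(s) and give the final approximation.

f(x) = e^x - x² - 2
x₀ = 1.09, x₁ = 1.83

Secant formula: x_{n+1} = x_n - f(x_n)(x_n - x_{n-1})/(f(x_n) - f(x_{n-1}))

Iteration 1:
  f(1.090000) = -0.213826
  f(1.830000) = 0.884987
  x_2 = 1.830000 - 0.884987×(1.830000 - 1.090000)/(0.884987 - (-0.213826))
       = 1.234002
Iteration 2:
  f(1.830000) = 0.884987
  f(1.234002) = -0.087812
  x_3 = 1.234002 - (-0.087812)×(1.234002 - 1.830000)/(-0.087812 - 0.884987)
       = 1.287801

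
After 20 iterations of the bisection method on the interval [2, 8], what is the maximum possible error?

Bisection error bound: |error| ≤ (b-a)/2^n
|error| ≤ (8 - 2)/2^20 = 6/2^20
|error| ≤ 0.0000057220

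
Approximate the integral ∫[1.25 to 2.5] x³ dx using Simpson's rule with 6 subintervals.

f(x) = x³
a = 1.25, b = 2.5, n = 6
h = (b - a)/n = 0.208333

Simpson's rule: (h/3)[f(x₀) + 4f(x₁) + 2f(x₂) + ... + f(xₙ)]

x_0 = 1.2500, f(x_0) = 1.953125, coefficient = 1
x_1 = 1.4583, f(x_1) = 3.101490, coefficient = 4
x_2 = 1.6667, f(x_2) = 4.629630, coefficient = 2
x_3 = 1.8750, f(x_3) = 6.591797, coefficient = 4
x_4 = 2.0833, f(x_4) = 9.042245, coefficient = 2
x_5 = 2.2917, f(x_5) = 12.035229, coefficient = 4
x_6 = 2.5000, f(x_6) = 15.625000, coefficient = 1

I ≈ (0.208333/3) × 131.835938 = 9.155273
Exact value: 9.155273
Error: 0.000000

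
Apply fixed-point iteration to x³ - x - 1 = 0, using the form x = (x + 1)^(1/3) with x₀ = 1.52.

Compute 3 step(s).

Equation: x³ - x - 1 = 0
Fixed-point form: x = (x + 1)^(1/3)
x₀ = 1.52

x_1 = g(1.520000) = 1.360818
x_2 = g(1.360818) = 1.331540
x_3 = g(1.331540) = 1.326013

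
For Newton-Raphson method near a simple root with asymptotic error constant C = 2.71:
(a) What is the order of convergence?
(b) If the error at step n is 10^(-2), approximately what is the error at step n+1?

(a) Newton-Raphson has quadratic (order 2) convergence near simple roots.
    This means |e_{n+1}| ≈ C|e_n|².

(b) With |e_n| = 10^(-2) and C = 2.71:
    |e_{n+1}| ≈ 2.71 × (10^(-2))² = 2.71 × 10^(-4)

(a) 2 (quadratic); (b) |e_{n+1}| ≈ 2.710e-04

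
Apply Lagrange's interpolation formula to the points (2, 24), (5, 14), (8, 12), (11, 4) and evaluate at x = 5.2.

Lagrange interpolation formula:
P(x) = Σ yᵢ × Lᵢ(x)
where Lᵢ(x) = Π_{j≠i} (x - xⱼ)/(xᵢ - xⱼ)

L_0(5.2) = (5.2 - 5)/(2 - 5) × (5.2 - 8)/(2 - 8) × (5.2 - 11)/(2 - 11) = -0.020049
L_1(5.2) = (5.2 - 2)/(5 - 2) × (5.2 - 8)/(5 - 8) × (5.2 - 11)/(5 - 11) = 0.962370
L_2(5.2) = (5.2 - 2)/(8 - 2) × (5.2 - 5)/(8 - 5) × (5.2 - 11)/(8 - 11) = 0.068741
L_3(5.2) = (5.2 - 2)/(11 - 2) × (5.2 - 5)/(11 - 5) × (5.2 - 8)/(11 - 8) = -0.011062

P(5.2) = 24×L_0(5.2) + 14×L_1(5.2) + 12×L_2(5.2) + 4×L_3(5.2)
P(5.2) = 13.772642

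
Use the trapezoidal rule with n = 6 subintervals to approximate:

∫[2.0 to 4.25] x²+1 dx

f(x) = x²+1
a = 2.0, b = 4.25, n = 6
h = (b - a)/n = 0.375000

Trapezoidal rule: (h/2)[f(x₀) + 2f(x₁) + 2f(x₂) + ... + f(xₙ)]

x_0 = 2.0000, f(x_0) = 5.000000, coefficient = 1
x_1 = 2.3750, f(x_1) = 6.640625, coefficient = 2
x_2 = 2.7500, f(x_2) = 8.562500, coefficient = 2
x_3 = 3.1250, f(x_3) = 10.765625, coefficient = 2
x_4 = 3.5000, f(x_4) = 13.250000, coefficient = 2
x_5 = 3.8750, f(x_5) = 16.015625, coefficient = 2
x_6 = 4.2500, f(x_6) = 19.062500, coefficient = 1

I ≈ (0.375000/2) × 134.531250 = 25.224609
Exact value: 25.171875
Error: 0.052734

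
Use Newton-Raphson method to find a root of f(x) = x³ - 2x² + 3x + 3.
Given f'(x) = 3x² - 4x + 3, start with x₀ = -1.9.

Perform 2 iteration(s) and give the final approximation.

f(x) = x³ - 2x² + 3x + 3
f'(x) = 3x² - 4x + 3
x₀ = -1.9

Newton-Raphson formula: x_{n+1} = x_n - f(x_n)/f'(x_n)

Iteration 1:
  f(-1.900000) = -16.779000
  f'(-1.900000) = 21.430000
  x_1 = -1.900000 - (-16.779000)/21.430000 = -1.117032
Iteration 2:
  f(-1.117032) = -4.240408
  f'(-1.117032) = 11.211412
  x_2 = -1.117032 - (-4.240408)/11.211412 = -0.738810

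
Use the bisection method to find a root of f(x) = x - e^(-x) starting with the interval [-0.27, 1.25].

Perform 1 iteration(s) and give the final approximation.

f(x) = x - e^(-x)
Initial interval: [-0.27, 1.25]

Iteration 1:
  c_1 = (-0.270000 + 1.250000)/2 = 0.490000
  f(c_1) = f(0.490000) = -0.122626
  f(a) × f(c) ≥ 0, new interval: [0.490000, 1.250000]

After 1 iteration(s), the approximation is c_1 = 0.490000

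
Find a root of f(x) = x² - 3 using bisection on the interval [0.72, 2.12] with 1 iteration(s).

f(x) = x² - 3
Initial interval: [0.72, 2.12]

Iteration 1:
  c_1 = (0.720000 + 2.120000)/2 = 1.420000
  f(c_1) = f(1.420000) = -0.983600
  f(a) × f(c) ≥ 0, new interval: [1.420000, 2.120000]

After 1 iteration(s), the approximation is c_1 = 1.420000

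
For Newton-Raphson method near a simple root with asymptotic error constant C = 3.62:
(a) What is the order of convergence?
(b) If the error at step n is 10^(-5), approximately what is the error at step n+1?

(a) Newton-Raphson has quadratic (order 2) convergence near simple roots.
    This means |e_{n+1}| ≈ C|e_n|².

(b) With |e_n| = 10^(-5) and C = 3.62:
    |e_{n+1}| ≈ 3.62 × (10^(-5))² = 3.62 × 10^(-10)

(a) 2 (quadratic); (b) |e_{n+1}| ≈ 3.620e-10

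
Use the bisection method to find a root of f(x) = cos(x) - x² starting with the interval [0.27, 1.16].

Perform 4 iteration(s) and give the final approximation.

f(x) = cos(x) - x²
Initial interval: [0.27, 1.16]

Iteration 1:
  c_1 = (0.270000 + 1.160000)/2 = 0.715000
  f(c_1) = f(0.715000) = 0.243868
  f(a) × f(c) ≥ 0, new interval: [0.715000, 1.160000]
Iteration 2:
  c_2 = (0.715000 + 1.160000)/2 = 0.937500
  f(c_2) = f(0.937500) = -0.287101
  f(a) × f(c) < 0, new interval: [0.715000, 0.937500]
Iteration 3:
  c_3 = (0.715000 + 0.937500)/2 = 0.826250
  f(c_3) = f(0.826250) = -0.005051
  f(a) × f(c) < 0, new interval: [0.715000, 0.826250]
Iteration 4:
  c_4 = (0.715000 + 0.826250)/2 = 0.770625
  f(c_4) = f(0.770625) = 0.123613
  f(a) × f(c) ≥ 0, new interval: [0.770625, 0.826250]

After 4 iteration(s), the approximation is c_4 = 0.770625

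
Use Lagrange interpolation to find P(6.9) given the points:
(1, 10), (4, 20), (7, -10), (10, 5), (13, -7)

Lagrange interpolation formula:
P(x) = Σ yᵢ × Lᵢ(x)
where Lᵢ(x) = Π_{j≠i} (x - xⱼ)/(xᵢ - xⱼ)

L_0(6.9) = (6.9 - 4)/(1 - 4) × (6.9 - 7)/(1 - 7) × (6.9 - 10)/(1 - 10) × (6.9 - 13)/(1 - 13) = -0.002821
L_1(6.9) = (6.9 - 1)/(4 - 1) × (6.9 - 7)/(4 - 7) × (6.9 - 10)/(4 - 10) × (6.9 - 13)/(4 - 13) = 0.022957
L_2(6.9) = (6.9 - 1)/(7 - 1) × (6.9 - 4)/(7 - 4) × (6.9 - 10)/(7 - 10) × (6.9 - 13)/(7 - 13) = 0.998611
L_3(6.9) = (6.9 - 1)/(10 - 1) × (6.9 - 4)/(10 - 4) × (6.9 - 7)/(10 - 7) × (6.9 - 13)/(10 - 13) = -0.021476
L_4(6.9) = (6.9 - 1)/(13 - 1) × (6.9 - 4)/(13 - 4) × (6.9 - 7)/(13 - 7) × (6.9 - 10)/(13 - 10) = 0.002728

P(6.9) = 10×L_0(6.9) + 20×L_1(6.9) + (-10)×L_2(6.9) + 5×L_3(6.9) + (-7)×L_4(6.9)
P(6.9) = -9.681669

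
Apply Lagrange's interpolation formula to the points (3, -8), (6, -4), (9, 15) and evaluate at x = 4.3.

Lagrange interpolation formula:
P(x) = Σ yᵢ × Lᵢ(x)
where Lᵢ(x) = Π_{j≠i} (x - xⱼ)/(xᵢ - xⱼ)

L_0(4.3) = (4.3 - 6)/(3 - 6) × (4.3 - 9)/(3 - 9) = 0.443889
L_1(4.3) = (4.3 - 3)/(6 - 3) × (4.3 - 9)/(6 - 9) = 0.678889
L_2(4.3) = (4.3 - 3)/(9 - 3) × (4.3 - 6)/(9 - 6) = -0.122778

P(4.3) = (-8)×L_0(4.3) + (-4)×L_1(4.3) + 15×L_2(4.3)
P(4.3) = -8.108333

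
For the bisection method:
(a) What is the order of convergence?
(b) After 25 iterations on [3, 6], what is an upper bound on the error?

(a) Bisection has linear (order 1) convergence; the error is halved each step.

(b) Error bound = (b-a)/2^n = (6 - 3)/2^{25}
    = 3/2^{25}

(a) 1 (linear); (b) error ≤ 8.94e-08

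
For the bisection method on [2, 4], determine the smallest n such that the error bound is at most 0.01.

We need (b-a)/2^n ≤ 0.01
(4 - 2)/2^n ≤ 0.01
2/2^n ≤ 0.01
2^n ≥ 200
n ≥ log₂(200) = 7.64
n ≥ 8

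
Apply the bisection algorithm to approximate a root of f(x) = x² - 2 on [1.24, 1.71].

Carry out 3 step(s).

f(x) = x² - 2
Initial interval: [1.24, 1.71]

Iteration 1:
  c_1 = (1.240000 + 1.710000)/2 = 1.475000
  f(c_1) = f(1.475000) = 0.175625
  f(a) × f(c) < 0, new interval: [1.240000, 1.475000]
Iteration 2:
  c_2 = (1.240000 + 1.475000)/2 = 1.357500
  f(c_2) = f(1.357500) = -0.157194
  f(a) × f(c) ≥ 0, new interval: [1.357500, 1.475000]
Iteration 3:
  c_3 = (1.357500 + 1.475000)/2 = 1.416250
  f(c_3) = f(1.416250) = 0.005764
  f(a) × f(c) < 0, new interval: [1.357500, 1.416250]

After 3 iteration(s), the approximation is c_3 = 1.416250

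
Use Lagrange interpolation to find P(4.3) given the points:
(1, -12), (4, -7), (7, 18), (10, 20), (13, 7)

Lagrange interpolation formula:
P(x) = Σ yᵢ × Lᵢ(x)
where Lᵢ(x) = Π_{j≠i} (x - xⱼ)/(xᵢ - xⱼ)

L_0(4.3) = (4.3 - 4)/(1 - 4) × (4.3 - 7)/(1 - 7) × (4.3 - 10)/(1 - 10) × (4.3 - 13)/(1 - 13) = -0.020662
L_1(4.3) = (4.3 - 1)/(4 - 1) × (4.3 - 7)/(4 - 7) × (4.3 - 10)/(4 - 10) × (4.3 - 13)/(4 - 13) = 0.909150
L_2(4.3) = (4.3 - 1)/(7 - 1) × (4.3 - 4)/(7 - 4) × (4.3 - 10)/(7 - 10) × (4.3 - 13)/(7 - 13) = 0.151525
L_3(4.3) = (4.3 - 1)/(10 - 1) × (4.3 - 4)/(10 - 4) × (4.3 - 7)/(10 - 7) × (4.3 - 13)/(10 - 13) = -0.047850
L_4(4.3) = (4.3 - 1)/(13 - 1) × (4.3 - 4)/(13 - 4) × (4.3 - 7)/(13 - 7) × (4.3 - 10)/(13 - 10) = 0.007837

P(4.3) = (-12)×L_0(4.3) + (-7)×L_1(4.3) + 18×L_2(4.3) + 20×L_3(4.3) + 7×L_4(4.3)
P(4.3) = -4.290788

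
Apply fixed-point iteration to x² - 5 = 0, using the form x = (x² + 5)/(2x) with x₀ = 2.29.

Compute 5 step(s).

Equation: x² - 5 = 0
Fixed-point form: x = (x² + 5)/(2x)
x₀ = 2.29

x_1 = g(2.290000) = 2.236703
x_2 = g(2.236703) = 2.236068
x_3 = g(2.236068) = 2.236068
x_4 = g(2.236068) = 2.236068
x_5 = g(2.236068) = 2.236068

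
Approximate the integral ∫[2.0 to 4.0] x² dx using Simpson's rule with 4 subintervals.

f(x) = x²
a = 2.0, b = 4.0, n = 4
h = (b - a)/n = 0.500000

Simpson's rule: (h/3)[f(x₀) + 4f(x₁) + 2f(x₂) + ... + f(xₙ)]

x_0 = 2.0000, f(x_0) = 4.000000, coefficient = 1
x_1 = 2.5000, f(x_1) = 6.250000, coefficient = 4
x_2 = 3.0000, f(x_2) = 9.000000, coefficient = 2
x_3 = 3.5000, f(x_3) = 12.250000, coefficient = 4
x_4 = 4.0000, f(x_4) = 16.000000, coefficient = 1

I ≈ (0.500000/3) × 112.000000 = 18.666667
Exact value: 18.666667
Error: 0.000000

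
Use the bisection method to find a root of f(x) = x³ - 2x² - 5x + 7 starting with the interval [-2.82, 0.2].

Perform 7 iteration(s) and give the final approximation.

f(x) = x³ - 2x² - 5x + 7
Initial interval: [-2.82, 0.2]

Iteration 1:
  c_1 = (-2.820000 + 0.200000)/2 = -1.310000
  f(c_1) = f(-1.310000) = 7.869709
  f(a) × f(c) < 0, new interval: [-2.820000, -1.310000]
Iteration 2:
  c_2 = (-2.820000 + (-1.310000))/2 = -2.065000
  f(c_2) = f(-2.065000) = -0.009075
  f(a) × f(c) ≥ 0, new interval: [-2.065000, -1.310000]
Iteration 3:
  c_3 = (-2.065000 + (-1.310000))/2 = -1.687500
  f(c_3) = f(-1.687500) = 4.936768
  f(a) × f(c) < 0, new interval: [-2.065000, -1.687500]
Iteration 4:
  c_4 = (-2.065000 + (-1.687500))/2 = -1.876250
  f(c_4) = f(-1.876250) = 2.735633
  f(a) × f(c) < 0, new interval: [-2.065000, -1.876250]
Iteration 5:
  c_5 = (-2.065000 + (-1.876250))/2 = -1.970625
  f(c_5) = f(-1.970625) = 1.433747
  f(a) × f(c) < 0, new interval: [-2.065000, -1.970625]
Iteration 6:
  c_6 = (-2.065000 + (-1.970625))/2 = -2.017812
  f(c_6) = f(-2.017812) = 0.730269
  f(a) × f(c) < 0, new interval: [-2.065000, -2.017812]
Iteration 7:
  c_7 = (-2.065000 + (-2.017812))/2 = -2.041406
  f(c_7) = f(-2.041406) = 0.365119
  f(a) × f(c) < 0, new interval: [-2.065000, -2.041406]

After 7 iteration(s), the approximation is c_7 = -2.041406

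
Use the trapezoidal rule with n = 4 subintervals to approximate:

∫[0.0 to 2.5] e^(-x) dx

f(x) = e^(-x)
a = 0.0, b = 2.5, n = 4
h = (b - a)/n = 0.625000

Trapezoidal rule: (h/2)[f(x₀) + 2f(x₁) + 2f(x₂) + ... + f(xₙ)]

x_0 = 0.0000, f(x_0) = 1.000000, coefficient = 1
x_1 = 0.6250, f(x_1) = 0.535261, coefficient = 2
x_2 = 1.2500, f(x_2) = 0.286505, coefficient = 2
x_3 = 1.8750, f(x_3) = 0.153355, coefficient = 2
x_4 = 2.5000, f(x_4) = 0.082085, coefficient = 1

I ≈ (0.625000/2) × 3.032327 = 0.947602
Exact value: 0.917915
Error: 0.029687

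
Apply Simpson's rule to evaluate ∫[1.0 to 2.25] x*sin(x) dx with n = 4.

f(x) = x*sin(x)
a = 1.0, b = 2.25, n = 4
h = (b - a)/n = 0.312500

Simpson's rule: (h/3)[f(x₀) + 4f(x₁) + 2f(x₂) + ... + f(xₙ)]

x_0 = 1.0000, f(x_0) = 0.841471, coefficient = 1
x_1 = 1.3125, f(x_1) = 1.268960, coefficient = 4
x_2 = 1.6250, f(x_2) = 1.622613, coefficient = 2
x_3 = 1.9375, f(x_3) = 1.808684, coefficient = 4
x_4 = 2.2500, f(x_4) = 1.750665, coefficient = 1

I ≈ (0.312500/3) × 18.147938 = 1.890410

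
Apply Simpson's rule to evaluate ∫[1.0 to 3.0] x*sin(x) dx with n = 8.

f(x) = x*sin(x)
a = 1.0, b = 3.0, n = 8
h = (b - a)/n = 0.250000

Simpson's rule: (h/3)[f(x₀) + 4f(x₁) + 2f(x₂) + ... + f(xₙ)]

x_0 = 1.0000, f(x_0) = 0.841471, coefficient = 1
x_1 = 1.2500, f(x_1) = 1.186231, coefficient = 4
x_2 = 1.5000, f(x_2) = 1.496242, coefficient = 2
x_3 = 1.7500, f(x_3) = 1.721975, coefficient = 4
x_4 = 2.0000, f(x_4) = 1.818595, coefficient = 2
x_5 = 2.2500, f(x_5) = 1.750665, coefficient = 4
x_6 = 2.5000, f(x_6) = 1.496180, coefficient = 2
x_7 = 2.7500, f(x_7) = 1.049568, coefficient = 4
x_8 = 3.0000, f(x_8) = 0.423360, coefficient = 1

I ≈ (0.250000/3) × 33.720621 = 2.810052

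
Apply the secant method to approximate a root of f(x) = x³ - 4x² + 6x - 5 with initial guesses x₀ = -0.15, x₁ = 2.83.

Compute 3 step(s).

f(x) = x³ - 4x² + 6x - 5
x₀ = -0.15, x₁ = 2.83

Secant formula: x_{n+1} = x_n - f(x_n)(x_n - x_{n-1})/(f(x_n) - f(x_{n-1}))

Iteration 1:
  f(-0.150000) = -5.993375
  f(2.830000) = 2.609587
  x_2 = 2.830000 - 2.609587×(2.830000 - (-0.150000))/(2.609587 - (-5.993375))
       = 1.926059
Iteration 2:
  f(2.830000) = 2.609587
  f(1.926059) = -1.137352
  x_3 = 1.926059 - (-1.137352)×(1.926059 - 2.830000)/(-1.137352 - 2.609587)
       = 2.200443
Iteration 3:
  f(1.926059) = -1.137352
  f(2.200443) = -0.510707
  x_4 = 2.200443 - (-0.510707)×(2.200443 - 1.926059)/(-0.510707 - (-1.137352))
       = 2.424062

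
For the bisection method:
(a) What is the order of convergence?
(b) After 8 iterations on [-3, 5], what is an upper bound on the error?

(a) Bisection has linear (order 1) convergence; the error is halved each step.

(b) Error bound = (b-a)/2^n = (5 - (-3))/2^{8}
    = 8/2^{8}

(a) 1 (linear); (b) error ≤ 3.12e-02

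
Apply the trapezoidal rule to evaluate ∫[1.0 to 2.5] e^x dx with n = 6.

f(x) = e^x
a = 1.0, b = 2.5, n = 6
h = (b - a)/n = 0.250000

Trapezoidal rule: (h/2)[f(x₀) + 2f(x₁) + 2f(x₂) + ... + f(xₙ)]

x_0 = 1.0000, f(x_0) = 2.718282, coefficient = 1
x_1 = 1.2500, f(x_1) = 3.490343, coefficient = 2
x_2 = 1.5000, f(x_2) = 4.481689, coefficient = 2
x_3 = 1.7500, f(x_3) = 5.754603, coefficient = 2
x_4 = 2.0000, f(x_4) = 7.389056, coefficient = 2
x_5 = 2.2500, f(x_5) = 9.487736, coefficient = 2
x_6 = 2.5000, f(x_6) = 12.182494, coefficient = 1

I ≈ (0.250000/2) × 76.107629 = 9.513454
Exact value: 9.464212
Error: 0.049242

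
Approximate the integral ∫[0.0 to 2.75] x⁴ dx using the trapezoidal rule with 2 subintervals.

f(x) = x⁴
a = 0.0, b = 2.75, n = 2
h = (b - a)/n = 1.375000

Trapezoidal rule: (h/2)[f(x₀) + 2f(x₁) + 2f(x₂) + ... + f(xₙ)]

x_0 = 0.0000, f(x_0) = 0.000000, coefficient = 1
x_1 = 1.3750, f(x_1) = 3.574463, coefficient = 2
x_2 = 2.7500, f(x_2) = 57.191406, coefficient = 1

I ≈ (1.375000/2) × 64.340332 = 44.233978
Exact value: 31.455273
Error: 12.778705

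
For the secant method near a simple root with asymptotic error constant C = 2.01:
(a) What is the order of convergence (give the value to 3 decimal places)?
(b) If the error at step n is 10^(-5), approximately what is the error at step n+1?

(a) Secant method has superlinear convergence with order φ = (1+√5)/2 ≈ 1.618.
    This means |e_{n+1}| ≈ C|e_n|^1.618.

(b) With |e_n| = 10^(-5) and C = 2.01:
    |e_{n+1}| ≈ 2.01 × (10^(-5))^1.618 = 2.01 × 10^(-8.09)

(a) ≈ 1.618 (golden ratio); (b) |e_{n+1}| ≈ 1.633e-08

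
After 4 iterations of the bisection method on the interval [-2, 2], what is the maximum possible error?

Bisection error bound: |error| ≤ (b-a)/2^n
|error| ≤ (2 - (-2))/2^4 = 4/2^4
|error| ≤ 0.2500000000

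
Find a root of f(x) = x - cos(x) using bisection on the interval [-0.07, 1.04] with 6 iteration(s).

f(x) = x - cos(x)
Initial interval: [-0.07, 1.04]

Iteration 1:
  c_1 = (-0.070000 + 1.040000)/2 = 0.485000
  f(c_1) = f(0.485000) = -0.399675
  f(a) × f(c) ≥ 0, new interval: [0.485000, 1.040000]
Iteration 2:
  c_2 = (0.485000 + 1.040000)/2 = 0.762500
  f(c_2) = f(0.762500) = 0.039389
  f(a) × f(c) < 0, new interval: [0.485000, 0.762500]
Iteration 3:
  c_3 = (0.485000 + 0.762500)/2 = 0.623750
  f(c_3) = f(0.623750) = -0.187944
  f(a) × f(c) ≥ 0, new interval: [0.623750, 0.762500]
Iteration 4:
  c_4 = (0.623750 + 0.762500)/2 = 0.693125
  f(c_4) = f(0.693125) = -0.076128
  f(a) × f(c) ≥ 0, new interval: [0.693125, 0.762500]
Iteration 5:
  c_5 = (0.693125 + 0.762500)/2 = 0.727812
  f(c_5) = f(0.727812) = -0.018819
  f(a) × f(c) ≥ 0, new interval: [0.727812, 0.762500]
Iteration 6:
  c_6 = (0.727812 + 0.762500)/2 = 0.745156
  f(c_6) = f(0.745156) = 0.010174
  f(a) × f(c) < 0, new interval: [0.727812, 0.745156]

After 6 iteration(s), the approximation is c_6 = 0.745156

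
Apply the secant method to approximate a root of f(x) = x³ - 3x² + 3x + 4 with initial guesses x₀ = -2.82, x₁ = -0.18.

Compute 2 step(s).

f(x) = x³ - 3x² + 3x + 4
x₀ = -2.82, x₁ = -0.18

Secant formula: x_{n+1} = x_n - f(x_n)(x_n - x_{n-1})/(f(x_n) - f(x_{n-1}))

Iteration 1:
  f(-2.820000) = -50.742968
  f(-0.180000) = 3.356968
  x_2 = -0.180000 - 3.356968×(-0.180000 - (-2.820000))/(3.356968 - (-50.742968))
       = -0.343815
Iteration 2:
  f(-0.180000) = 3.356968
  f(-0.343815) = 2.573285
  x_3 = -0.343815 - 2.573285×(-0.343815 - (-0.180000))/(2.573285 - 3.356968)
       = -0.881716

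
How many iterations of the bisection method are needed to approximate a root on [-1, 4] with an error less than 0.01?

We need (b-a)/2^n ≤ 0.01
(4 - (-1))/2^n ≤ 0.01
5/2^n ≤ 0.01
2^n ≥ 500
n ≥ log₂(500) = 8.97
n ≥ 9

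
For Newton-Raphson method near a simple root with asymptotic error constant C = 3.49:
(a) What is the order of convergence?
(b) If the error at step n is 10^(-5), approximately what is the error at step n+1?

(a) Newton-Raphson has quadratic (order 2) convergence near simple roots.
    This means |e_{n+1}| ≈ C|e_n|².

(b) With |e_n| = 10^(-5) and C = 3.49:
    |e_{n+1}| ≈ 3.49 × (10^(-5))² = 3.49 × 10^(-10)

(a) 2 (quadratic); (b) |e_{n+1}| ≈ 3.490e-10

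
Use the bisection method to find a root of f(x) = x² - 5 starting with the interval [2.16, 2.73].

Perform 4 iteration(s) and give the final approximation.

f(x) = x² - 5
Initial interval: [2.16, 2.73]

Iteration 1:
  c_1 = (2.160000 + 2.730000)/2 = 2.445000
  f(c_1) = f(2.445000) = 0.978025
  f(a) × f(c) < 0, new interval: [2.160000, 2.445000]
Iteration 2:
  c_2 = (2.160000 + 2.445000)/2 = 2.302500
  f(c_2) = f(2.302500) = 0.301506
  f(a) × f(c) < 0, new interval: [2.160000, 2.302500]
Iteration 3:
  c_3 = (2.160000 + 2.302500)/2 = 2.231250
  f(c_3) = f(2.231250) = -0.021523
  f(a) × f(c) ≥ 0, new interval: [2.231250, 2.302500]
Iteration 4:
  c_4 = (2.231250 + 2.302500)/2 = 2.266875
  f(c_4) = f(2.266875) = 0.138722
  f(a) × f(c) < 0, new interval: [2.231250, 2.266875]

After 4 iteration(s), the approximation is c_4 = 2.266875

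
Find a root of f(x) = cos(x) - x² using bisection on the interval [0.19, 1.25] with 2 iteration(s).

f(x) = cos(x) - x²
Initial interval: [0.19, 1.25]

Iteration 1:
  c_1 = (0.190000 + 1.250000)/2 = 0.720000
  f(c_1) = f(0.720000) = 0.233406
  f(a) × f(c) ≥ 0, new interval: [0.720000, 1.250000]
Iteration 2:
  c_2 = (0.720000 + 1.250000)/2 = 0.985000
  f(c_2) = f(0.985000) = -0.417362
  f(a) × f(c) < 0, new interval: [0.720000, 0.985000]

After 2 iteration(s), the approximation is c_2 = 0.985000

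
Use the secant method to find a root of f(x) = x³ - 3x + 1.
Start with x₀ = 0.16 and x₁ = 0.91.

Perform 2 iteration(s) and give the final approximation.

f(x) = x³ - 3x + 1
x₀ = 0.16, x₁ = 0.91

Secant formula: x_{n+1} = x_n - f(x_n)(x_n - x_{n-1})/(f(x_n) - f(x_{n-1}))

Iteration 1:
  f(0.160000) = 0.524096
  f(0.910000) = -0.976429
  x_2 = 0.910000 - (-0.976429)×(0.910000 - 0.160000)/(-0.976429 - 0.524096)
       = 0.421956
Iteration 2:
  f(0.910000) = -0.976429
  f(0.421956) = -0.190741
  x_3 = 0.421956 - (-0.190741)×(0.421956 - 0.910000)/(-0.190741 - (-0.976429))
       = 0.303474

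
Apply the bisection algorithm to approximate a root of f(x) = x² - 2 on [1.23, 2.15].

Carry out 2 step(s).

f(x) = x² - 2
Initial interval: [1.23, 2.15]

Iteration 1:
  c_1 = (1.230000 + 2.150000)/2 = 1.690000
  f(c_1) = f(1.690000) = 0.856100
  f(a) × f(c) < 0, new interval: [1.230000, 1.690000]
Iteration 2:
  c_2 = (1.230000 + 1.690000)/2 = 1.460000
  f(c_2) = f(1.460000) = 0.131600
  f(a) × f(c) < 0, new interval: [1.230000, 1.460000]

After 2 iteration(s), the approximation is c_2 = 1.460000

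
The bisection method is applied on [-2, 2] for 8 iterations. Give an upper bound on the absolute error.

Bisection error bound: |error| ≤ (b-a)/2^n
|error| ≤ (2 - (-2))/2^8 = 4/2^8
|error| ≤ 0.0156250000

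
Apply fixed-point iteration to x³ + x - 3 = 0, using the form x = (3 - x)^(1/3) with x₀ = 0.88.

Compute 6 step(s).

Equation: x³ + x - 3 = 0
Fixed-point form: x = (3 - x)^(1/3)
x₀ = 0.88

x_1 = g(0.880000) = 1.284632
x_2 = g(1.284632) = 1.197069
x_3 = g(1.197069) = 1.217100
x_4 = g(1.217100) = 1.212576
x_5 = g(1.212576) = 1.213601
x_6 = g(1.213601) = 1.213369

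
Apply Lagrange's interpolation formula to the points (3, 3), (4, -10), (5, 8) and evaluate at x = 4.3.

Lagrange interpolation formula:
P(x) = Σ yᵢ × Lᵢ(x)
where Lᵢ(x) = Π_{j≠i} (x - xⱼ)/(xᵢ - xⱼ)

L_0(4.3) = (4.3 - 4)/(3 - 4) × (4.3 - 5)/(3 - 5) = -0.105000
L_1(4.3) = (4.3 - 3)/(4 - 3) × (4.3 - 5)/(4 - 5) = 0.910000
L_2(4.3) = (4.3 - 3)/(5 - 3) × (4.3 - 4)/(5 - 4) = 0.195000

P(4.3) = 3×L_0(4.3) + (-10)×L_1(4.3) + 8×L_2(4.3)
P(4.3) = -7.855000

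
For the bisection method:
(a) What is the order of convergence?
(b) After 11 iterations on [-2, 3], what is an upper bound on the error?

(a) Bisection has linear (order 1) convergence; the error is halved each step.

(b) Error bound = (b-a)/2^n = (3 - (-2))/2^{11}
    = 5/2^{11}

(a) 1 (linear); (b) error ≤ 2.44e-03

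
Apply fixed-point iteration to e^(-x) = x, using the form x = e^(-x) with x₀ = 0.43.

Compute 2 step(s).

Equation: e^(-x) = x
Fixed-point form: x = e^(-x)
x₀ = 0.43

x_1 = g(0.430000) = 0.650509
x_2 = g(0.650509) = 0.521780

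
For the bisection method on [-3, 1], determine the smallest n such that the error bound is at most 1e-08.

We need (b-a)/2^n ≤ 1e-08
(1 - (-3))/2^n ≤ 1e-08
4/2^n ≤ 1e-08
2^n ≥ 400000000
n ≥ log₂(400000000) = 28.58
n ≥ 29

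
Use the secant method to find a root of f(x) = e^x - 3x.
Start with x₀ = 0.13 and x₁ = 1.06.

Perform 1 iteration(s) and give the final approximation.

f(x) = e^x - 3x
x₀ = 0.13, x₁ = 1.06

Secant formula: x_{n+1} = x_n - f(x_n)(x_n - x_{n-1})/(f(x_n) - f(x_{n-1}))

Iteration 1:
  f(0.130000) = 0.748828
  f(1.060000) = -0.293629
  x_2 = 1.060000 - (-0.293629)×(1.060000 - 0.130000)/(-0.293629 - 0.748828)
       = 0.798047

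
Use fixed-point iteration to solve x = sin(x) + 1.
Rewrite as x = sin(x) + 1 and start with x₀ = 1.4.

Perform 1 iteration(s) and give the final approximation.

Equation: x = sin(x) + 1
Fixed-point form: x = sin(x) + 1
x₀ = 1.4

x_1 = g(1.400000) = 1.985450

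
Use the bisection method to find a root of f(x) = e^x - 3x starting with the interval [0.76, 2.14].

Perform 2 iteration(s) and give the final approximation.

f(x) = e^x - 3x
Initial interval: [0.76, 2.14]

Iteration 1:
  c_1 = (0.760000 + 2.140000)/2 = 1.450000
  f(c_1) = f(1.450000) = -0.086885
  f(a) × f(c) ≥ 0, new interval: [1.450000, 2.140000]
Iteration 2:
  c_2 = (1.450000 + 2.140000)/2 = 1.795000
  f(c_2) = f(1.795000) = 0.634475
  f(a) × f(c) < 0, new interval: [1.450000, 1.795000]

After 2 iteration(s), the approximation is c_2 = 1.795000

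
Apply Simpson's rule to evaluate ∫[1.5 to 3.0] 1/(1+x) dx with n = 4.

f(x) = 1/(1+x)
a = 1.5, b = 3.0, n = 4
h = (b - a)/n = 0.375000

Simpson's rule: (h/3)[f(x₀) + 4f(x₁) + 2f(x₂) + ... + f(xₙ)]

x_0 = 1.5000, f(x_0) = 0.400000, coefficient = 1
x_1 = 1.8750, f(x_1) = 0.347826, coefficient = 4
x_2 = 2.2500, f(x_2) = 0.307692, coefficient = 2
x_3 = 2.6250, f(x_3) = 0.275862, coefficient = 4
x_4 = 3.0000, f(x_4) = 0.250000, coefficient = 1

I ≈ (0.375000/3) × 3.760137 = 0.470017
Exact value: 0.470004
Error: 0.000014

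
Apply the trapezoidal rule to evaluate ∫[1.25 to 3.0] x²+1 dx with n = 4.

f(x) = x²+1
a = 1.25, b = 3.0, n = 4
h = (b - a)/n = 0.437500

Trapezoidal rule: (h/2)[f(x₀) + 2f(x₁) + 2f(x₂) + ... + f(xₙ)]

x_0 = 1.2500, f(x_0) = 2.562500, coefficient = 1
x_1 = 1.6875, f(x_1) = 3.847656, coefficient = 2
x_2 = 2.1250, f(x_2) = 5.515625, coefficient = 2
x_3 = 2.5625, f(x_3) = 7.566406, coefficient = 2
x_4 = 3.0000, f(x_4) = 10.000000, coefficient = 1

I ≈ (0.437500/2) × 46.421875 = 10.154785
Exact value: 10.098958
Error: 0.055827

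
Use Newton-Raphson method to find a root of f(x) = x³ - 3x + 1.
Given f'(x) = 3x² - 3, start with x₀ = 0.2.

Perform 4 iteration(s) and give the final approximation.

f(x) = x³ - 3x + 1
f'(x) = 3x² - 3
x₀ = 0.2

Newton-Raphson formula: x_{n+1} = x_n - f(x_n)/f'(x_n)

Iteration 1:
  f(0.200000) = 0.408000
  f'(0.200000) = -2.880000
  x_1 = 0.200000 - 0.408000/(-2.880000) = 0.341667
Iteration 2:
  f(0.341667) = 0.014885
  f'(0.341667) = -2.649792
  x_2 = 0.341667 - 0.014885/(-2.649792) = 0.347284
Iteration 3:
  f(0.347284) = 0.000033
  f'(0.347284) = -2.638181
  x_3 = 0.347284 - 0.000033/(-2.638181) = 0.347296
Iteration 4:
  f(0.347296) = 0.000000
  f'(0.347296) = -2.638156
  x_4 = 0.347296 - 0.000000/(-2.638156) = 0.347296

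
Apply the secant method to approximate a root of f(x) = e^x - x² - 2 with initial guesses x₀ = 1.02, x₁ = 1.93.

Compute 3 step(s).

f(x) = e^x - x² - 2
x₀ = 1.02, x₁ = 1.93

Secant formula: x_{n+1} = x_n - f(x_n)(x_n - x_{n-1})/(f(x_n) - f(x_{n-1}))

Iteration 1:
  f(1.020000) = -0.267205
  f(1.930000) = 1.164610
  x_2 = 1.930000 - 1.164610×(1.930000 - 1.020000)/(1.164610 - (-0.267205))
       = 1.189824
Iteration 2:
  f(1.930000) = 1.164610
  f(1.189824) = -0.129178
  x_3 = 1.189824 - (-0.129178)×(1.189824 - 1.930000)/(-0.129178 - 1.164610)
       = 1.263727
Iteration 3:
  f(1.189824) = -0.129178
  f(1.263727) = -0.058421
  x_4 = 1.263727 - (-0.058421)×(1.263727 - 1.189824)/(-0.058421 - (-0.129178))
       = 1.324745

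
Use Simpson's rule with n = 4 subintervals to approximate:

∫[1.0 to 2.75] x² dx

f(x) = x²
a = 1.0, b = 2.75, n = 4
h = (b - a)/n = 0.437500

Simpson's rule: (h/3)[f(x₀) + 4f(x₁) + 2f(x₂) + ... + f(xₙ)]

x_0 = 1.0000, f(x_0) = 1.000000, coefficient = 1
x_1 = 1.4375, f(x_1) = 2.066406, coefficient = 4
x_2 = 1.8750, f(x_2) = 3.515625, coefficient = 2
x_3 = 2.3125, f(x_3) = 5.347656, coefficient = 4
x_4 = 2.7500, f(x_4) = 7.562500, coefficient = 1

I ≈ (0.437500/3) × 45.250000 = 6.598958
Exact value: 6.598958
Error: 0.000000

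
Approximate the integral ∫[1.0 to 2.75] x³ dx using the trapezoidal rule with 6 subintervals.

f(x) = x³
a = 1.0, b = 2.75, n = 6
h = (b - a)/n = 0.291667

Trapezoidal rule: (h/2)[f(x₀) + 2f(x₁) + 2f(x₂) + ... + f(xₙ)]

x_0 = 1.0000, f(x_0) = 1.000000, coefficient = 1
x_1 = 1.2917, f(x_1) = 2.155020, coefficient = 2
x_2 = 1.5833, f(x_2) = 3.969329, coefficient = 2
x_3 = 1.8750, f(x_3) = 6.591797, coefficient = 2
x_4 = 2.1667, f(x_4) = 10.171296, coefficient = 2
x_5 = 2.4583, f(x_5) = 14.856698, coefficient = 2
x_6 = 2.7500, f(x_6) = 20.796875, coefficient = 1

I ≈ (0.291667/2) × 97.285156 = 14.187419
Exact value: 14.047852
Error: 0.139567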